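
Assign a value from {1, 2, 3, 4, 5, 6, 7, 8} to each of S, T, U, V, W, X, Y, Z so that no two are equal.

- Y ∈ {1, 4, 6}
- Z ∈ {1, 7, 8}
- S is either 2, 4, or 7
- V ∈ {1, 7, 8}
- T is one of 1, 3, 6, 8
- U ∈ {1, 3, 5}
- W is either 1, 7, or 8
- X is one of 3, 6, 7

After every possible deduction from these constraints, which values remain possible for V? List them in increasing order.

1, 7, 8

The 8 variables draw from only 8 values {1, 2, 3, 4, 5, 6, 7, 8}, so each is used; only S can be 2, hence S = 2.
Among the 7 still-open variables, 4 fits only Y (and all 7 values in {1, 3, 4, 5, 6, 7, 8} must be used), so Y = 4.
Among the 6 still-open variables, 5 fits only U (and all 6 values in {1, 3, 5, 6, 7, 8} must be used), so U = 5.
The 3 variables V, W, Z are confined to {1, 7, 8}, which locks those values in; drop them from T, X.
No further eliminations apply; V can still be any of 1, 7, 8.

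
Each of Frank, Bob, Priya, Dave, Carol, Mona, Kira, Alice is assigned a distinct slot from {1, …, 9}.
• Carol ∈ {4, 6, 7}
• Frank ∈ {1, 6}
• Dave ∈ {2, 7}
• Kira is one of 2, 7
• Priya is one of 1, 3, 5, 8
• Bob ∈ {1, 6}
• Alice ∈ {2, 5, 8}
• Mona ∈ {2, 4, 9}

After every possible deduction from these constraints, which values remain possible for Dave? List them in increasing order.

Frank and Bob between them cover only {1, 6} — a naked pair. Remove those values from Priya, Carol.
Dave and Kira between them cover only {2, 7} — a naked pair. Remove those values from Carol, Mona, Alice.
Carol must be 4 (only option left). So Mona can't be 4.
Mona must be 9 (only option left).
No further eliminations apply; Dave can still be any of 2, 7.

2, 7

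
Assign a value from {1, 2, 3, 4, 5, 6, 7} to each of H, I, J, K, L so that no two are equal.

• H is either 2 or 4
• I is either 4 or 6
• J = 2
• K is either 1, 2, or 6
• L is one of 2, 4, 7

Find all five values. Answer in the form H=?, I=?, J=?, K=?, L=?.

J must be 2 (only option left). Remove 2 from H, K, L.
That leaves H = 4. Eliminate 4 elsewhere: I, L.
That leaves I = 6. Strike 6 from K.
That leaves K = 1.
L must be 7 (only option left).

H=4, I=6, J=2, K=1, L=7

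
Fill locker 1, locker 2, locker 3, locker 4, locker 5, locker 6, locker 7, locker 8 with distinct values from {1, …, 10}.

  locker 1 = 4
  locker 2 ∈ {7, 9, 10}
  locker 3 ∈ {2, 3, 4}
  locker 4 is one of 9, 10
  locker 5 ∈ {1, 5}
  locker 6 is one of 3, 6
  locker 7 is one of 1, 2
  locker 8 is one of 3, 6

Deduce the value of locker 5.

locker 1 has just one choice, so locker 1 = 4. So locker 3 can't be 4.
locker 6 and locker 8 between them cover only {3, 6} — a naked pair. Remove those values from locker 3.
locker 3 must be 2 (only option left). Remove 2 from locker 7.
locker 7 must be 1 (only option left). Eliminate 1 elsewhere: locker 5.
So locker 5 = 5.

5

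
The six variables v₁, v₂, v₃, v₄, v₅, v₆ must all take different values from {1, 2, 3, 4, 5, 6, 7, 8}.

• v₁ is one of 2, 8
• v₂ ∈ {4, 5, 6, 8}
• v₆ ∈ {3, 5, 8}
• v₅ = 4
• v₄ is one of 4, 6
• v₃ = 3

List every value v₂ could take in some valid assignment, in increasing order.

v₃ must be 3 (only option left). Strike 3 from v₆.
v₅ has just one choice, so v₅ = 4. Strike 4 from v₂, v₄.
v₄ must be 6 (only option left). Remove 6 from v₂.
The 3 still-open variables draw from only 3 values {2, 5, 8}, so each is used; only v₁ can be 2, hence v₁ = 2.
No further eliminations apply; v₂ can still be any of 5, 8.

5, 8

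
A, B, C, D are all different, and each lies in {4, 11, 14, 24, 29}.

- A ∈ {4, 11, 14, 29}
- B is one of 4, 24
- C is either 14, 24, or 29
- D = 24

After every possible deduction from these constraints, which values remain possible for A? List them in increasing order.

11, 14, 29

D must be 24 (only option left). Remove 24 from B, C.
B's domain is down to {4}, so B = 4. Eliminate 4 elsewhere: A.
No further eliminations apply; A can still be any of 11, 14, 29.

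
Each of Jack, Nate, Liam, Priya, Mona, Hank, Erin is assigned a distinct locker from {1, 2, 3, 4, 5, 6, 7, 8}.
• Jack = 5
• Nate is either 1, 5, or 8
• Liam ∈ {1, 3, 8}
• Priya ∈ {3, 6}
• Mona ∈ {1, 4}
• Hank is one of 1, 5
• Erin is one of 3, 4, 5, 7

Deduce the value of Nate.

8

Jack's domain is down to {5}, so Jack = 5. So Nate, Hank, Erin can't be 5.
Hank must be 1 (only option left). Eliminate 1 elsewhere: Nate, Liam, Mona.
So Nate = 8.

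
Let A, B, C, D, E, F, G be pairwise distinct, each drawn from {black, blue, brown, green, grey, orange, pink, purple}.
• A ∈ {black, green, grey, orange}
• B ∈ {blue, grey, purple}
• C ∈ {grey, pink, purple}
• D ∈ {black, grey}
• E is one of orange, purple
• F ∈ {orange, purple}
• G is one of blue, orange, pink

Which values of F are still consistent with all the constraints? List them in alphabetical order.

orange, purple

Among the 7 variables, green fits only A (and all 7 values in {black, blue, green, grey, orange, pink, purple} must be used), so A = green.
Among the 6 still-open variables, black fits only D (and all 6 values in {black, blue, grey, orange, pink, purple} must be used), so D = black.
E and F share exactly the 2 values {orange, purple}; by pigeonhole those values go to them, so strike orange, purple from B, C, G.
No further eliminations apply; F can still be any of orange, purple.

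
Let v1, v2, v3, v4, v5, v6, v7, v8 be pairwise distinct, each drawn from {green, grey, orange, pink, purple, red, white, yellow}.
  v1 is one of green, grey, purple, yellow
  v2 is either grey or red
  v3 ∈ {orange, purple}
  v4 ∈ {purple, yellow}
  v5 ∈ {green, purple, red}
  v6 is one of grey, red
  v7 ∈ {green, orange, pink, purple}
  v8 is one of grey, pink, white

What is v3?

orange

The 8 variables draw from only 8 values {green, grey, orange, pink, purple, red, white, yellow}, so each is used; only v8 can be white, hence v8 = white.
The 7 still-open variables together cover exactly {green, grey, orange, pink, purple, red, yellow} — 7 values for 7 variables — and pink appears only in v7's list, so v7 = pink.
The 6 still-open variables together cover exactly {green, grey, orange, purple, red, yellow} — 6 values for 6 variables — and orange appears only in v3's list, so v3 = orange.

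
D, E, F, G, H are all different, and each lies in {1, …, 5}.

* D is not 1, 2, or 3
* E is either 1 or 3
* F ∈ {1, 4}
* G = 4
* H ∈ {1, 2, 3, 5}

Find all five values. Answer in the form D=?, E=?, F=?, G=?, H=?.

D=5, E=3, F=1, G=4, H=2

G has just one choice, so G = 4. Strike 4 from D, F.
D's domain is down to {5}, so D = 5. Strike 5 from H.
F's domain is down to {1}, so F = 1. So E, H can't be 1.
E has just one choice, so E = 3. Remove 3 from H.
H has just one choice, so H = 2.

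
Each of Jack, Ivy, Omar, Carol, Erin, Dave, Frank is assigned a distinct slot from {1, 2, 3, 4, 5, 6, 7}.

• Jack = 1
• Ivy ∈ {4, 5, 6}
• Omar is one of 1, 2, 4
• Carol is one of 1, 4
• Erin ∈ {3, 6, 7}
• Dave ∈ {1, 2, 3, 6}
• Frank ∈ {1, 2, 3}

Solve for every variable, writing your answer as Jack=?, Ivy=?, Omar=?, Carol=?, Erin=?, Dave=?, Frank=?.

Jack=1, Ivy=5, Omar=2, Carol=4, Erin=7, Dave=6, Frank=3

Jack has just one choice, so Jack = 1. Strike 1 from Omar, Carol, Dave, Frank.
That leaves Carol = 4. Strike 4 from Ivy, Omar.
That leaves Omar = 2. So Dave, Frank can't be 2.
Frank has just one choice, so Frank = 3. Strike 3 from Erin, Dave.
Dave must be 6 (only option left). So Ivy, Erin can't be 6.
Ivy's domain is down to {5}, so Ivy = 5.
Erin has just one choice, so Erin = 7.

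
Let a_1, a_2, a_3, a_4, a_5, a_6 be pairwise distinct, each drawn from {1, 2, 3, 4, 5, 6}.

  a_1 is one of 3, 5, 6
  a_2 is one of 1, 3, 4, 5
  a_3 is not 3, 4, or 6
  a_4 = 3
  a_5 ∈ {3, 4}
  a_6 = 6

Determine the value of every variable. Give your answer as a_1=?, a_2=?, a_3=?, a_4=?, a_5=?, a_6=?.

a_1=5, a_2=1, a_3=2, a_4=3, a_5=4, a_6=6

a_4 has just one choice, so a_4 = 3. Eliminate 3 elsewhere: a_1, a_2, a_5.
a_5 must be 4 (only option left). Eliminate 4 elsewhere: a_2.
a_6's domain is down to {6}, so a_6 = 6. Eliminate 6 elsewhere: a_1.
a_1 has just one choice, so a_1 = 5. Strike 5 from a_2, a_3.
a_2 must be 1 (only option left). Strike 1 from a_3.
a_3 has just one choice, so a_3 = 2.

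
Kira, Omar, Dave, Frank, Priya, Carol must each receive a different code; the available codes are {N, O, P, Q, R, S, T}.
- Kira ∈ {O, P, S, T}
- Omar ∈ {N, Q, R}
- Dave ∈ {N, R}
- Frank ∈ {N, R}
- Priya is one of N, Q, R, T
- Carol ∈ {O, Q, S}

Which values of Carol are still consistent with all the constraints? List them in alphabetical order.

The 2 variables Dave and Frank are confined to {N, R}, which locks those values in; drop them from Omar, Priya.
Omar must be Q (only option left). Strike Q from Priya, Carol.
Priya must be T (only option left). So Kira can't be T.
No further eliminations apply; Carol can still be any of O, S.

O, S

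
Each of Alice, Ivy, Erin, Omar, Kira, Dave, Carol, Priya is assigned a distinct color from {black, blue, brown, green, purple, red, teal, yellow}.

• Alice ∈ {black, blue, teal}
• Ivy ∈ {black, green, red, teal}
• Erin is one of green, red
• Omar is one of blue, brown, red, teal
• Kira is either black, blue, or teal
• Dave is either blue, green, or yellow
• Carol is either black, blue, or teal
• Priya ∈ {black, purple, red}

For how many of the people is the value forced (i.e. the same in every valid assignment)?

The 8 variables together cover exactly {black, blue, brown, green, purple, red, teal, yellow} — 8 values for 8 variables — and brown appears only in Omar's list, so Omar = brown.
Among the 7 still-open variables, purple fits only Priya (and all 7 values in {black, blue, green, purple, red, teal, yellow} must be used), so Priya = purple.
Among the 6 still-open variables, yellow fits only Dave (and all 6 values in {black, blue, green, red, teal, yellow} must be used), so Dave = yellow.
The 3 variables Alice, Kira, Carol are confined to {black, blue, teal}, which locks those values in; drop them from Ivy.
Determined: Omar=brown, Dave=yellow, Priya=purple. The other people each still have more than one consistent value. That makes 3.

3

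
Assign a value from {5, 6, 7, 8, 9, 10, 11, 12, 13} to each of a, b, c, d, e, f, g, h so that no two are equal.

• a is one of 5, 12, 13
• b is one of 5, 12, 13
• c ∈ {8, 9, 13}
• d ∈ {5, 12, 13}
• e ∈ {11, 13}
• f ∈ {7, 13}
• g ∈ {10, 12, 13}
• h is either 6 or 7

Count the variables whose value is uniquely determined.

The 3 variables a, b, d are confined to {5, 12, 13}, which locks those values in; drop them from c, e, f, g.
That leaves e = 11.
f must be 7 (only option left). Eliminate 7 elsewhere: h.
g must be 10 (only option left).
That leaves h = 6.
Determined: e=11, f=7, g=10, h=6. The other variables each still have more than one consistent value. That makes 4.

4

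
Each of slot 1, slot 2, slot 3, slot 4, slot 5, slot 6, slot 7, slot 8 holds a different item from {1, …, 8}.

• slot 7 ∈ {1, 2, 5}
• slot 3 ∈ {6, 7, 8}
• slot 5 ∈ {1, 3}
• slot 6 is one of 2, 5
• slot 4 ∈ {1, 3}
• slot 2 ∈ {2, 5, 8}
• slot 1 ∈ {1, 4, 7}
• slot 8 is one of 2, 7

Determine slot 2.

The 8 variables draw from only 8 values {1, 2, 3, 4, 5, 6, 7, 8}, so each is used; only slot 1 can be 4, hence slot 1 = 4.
The 7 still-open variables together cover exactly {1, 2, 3, 5, 6, 7, 8} — 7 values for 7 variables — and 6 appears only in slot 3's list, so slot 3 = 6.
The 6 still-open variables draw from only 6 values {1, 2, 3, 5, 7, 8}, so each is used; only slot 8 can be 7, hence slot 8 = 7.
The 5 still-open variables together cover exactly {1, 2, 3, 5, 8} — 5 values for 5 variables — and 8 appears only in slot 2's list, so slot 2 = 8.

8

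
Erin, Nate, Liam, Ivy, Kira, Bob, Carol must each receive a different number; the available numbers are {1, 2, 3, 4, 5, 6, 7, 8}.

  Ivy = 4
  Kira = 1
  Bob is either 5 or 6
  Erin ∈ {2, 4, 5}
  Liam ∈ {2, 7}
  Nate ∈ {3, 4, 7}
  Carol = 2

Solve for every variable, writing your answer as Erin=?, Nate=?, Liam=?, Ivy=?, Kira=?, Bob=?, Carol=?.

Ivy must be 4 (only option left). Eliminate 4 elsewhere: Erin, Nate.
Kira has just one choice, so Kira = 1.
That leaves Carol = 2. Strike 2 from Erin, Liam.
Erin must be 5 (only option left). So Bob can't be 5.
Liam has just one choice, so Liam = 7. Eliminate 7 elsewhere: Nate.
Bob must be 6 (only option left).
Nate has just one choice, so Nate = 3.

Erin=5, Nate=3, Liam=7, Ivy=4, Kira=1, Bob=6, Carol=2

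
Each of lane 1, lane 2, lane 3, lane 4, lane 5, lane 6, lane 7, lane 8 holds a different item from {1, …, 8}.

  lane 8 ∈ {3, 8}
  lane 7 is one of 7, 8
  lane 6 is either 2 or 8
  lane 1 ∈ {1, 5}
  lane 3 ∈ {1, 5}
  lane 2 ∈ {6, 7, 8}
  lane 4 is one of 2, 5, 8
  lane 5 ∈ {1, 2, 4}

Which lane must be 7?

lane 7

The 8 variables together cover exactly {1, 2, 3, 4, 5, 6, 7, 8} — 8 values for 8 variables — and 3 appears only in lane 8's list, so lane 8 = 3.
The 7 still-open variables draw from only 7 values {1, 2, 4, 5, 6, 7, 8}, so each is used; only lane 5 can be 4, hence lane 5 = 4.
The 6 still-open variables draw from only 6 values {1, 2, 5, 6, 7, 8}, so each is used; only lane 2 can be 6, hence lane 2 = 6.
The 5 still-open variables draw from only 5 values {1, 2, 5, 7, 8}, so each is used; only lane 7 can be 7, hence lane 7 = 7.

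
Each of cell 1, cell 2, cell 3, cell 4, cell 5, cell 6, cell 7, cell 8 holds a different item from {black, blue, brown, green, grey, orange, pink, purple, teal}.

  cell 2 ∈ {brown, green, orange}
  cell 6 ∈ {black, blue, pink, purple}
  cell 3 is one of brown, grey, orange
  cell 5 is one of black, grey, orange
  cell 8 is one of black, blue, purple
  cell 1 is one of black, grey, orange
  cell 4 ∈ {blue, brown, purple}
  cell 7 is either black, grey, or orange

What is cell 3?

brown

The 8 variables draw from only 8 values {black, blue, brown, green, grey, orange, pink, purple}, so each is used; only cell 2 can be green, hence cell 2 = green.
Among the 7 still-open variables, pink fits only cell 6 (and all 7 values in {black, blue, brown, grey, orange, pink, purple} must be used), so cell 6 = pink.
cell 1, cell 5, cell 7 share exactly the 3 values {black, grey, orange}; by pigeonhole those values go to them, so strike black, grey, orange from cell 3, cell 8.
So cell 3 = brown.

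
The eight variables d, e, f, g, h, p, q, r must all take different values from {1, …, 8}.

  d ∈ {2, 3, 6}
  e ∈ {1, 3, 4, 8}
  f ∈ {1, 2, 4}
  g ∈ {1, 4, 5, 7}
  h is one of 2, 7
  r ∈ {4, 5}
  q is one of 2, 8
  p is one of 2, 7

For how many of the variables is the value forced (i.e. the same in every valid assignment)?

3

The 8 variables draw from only 8 values {1, 2, 3, 4, 5, 6, 7, 8}, so each is used; only d can be 6, hence d = 6.
The 7 still-open variables draw from only 7 values {1, 2, 3, 4, 5, 7, 8}, so each is used; only e can be 3, hence e = 3.
Among the 6 still-open variables, 8 fits only q (and all 6 values in {1, 2, 4, 5, 7, 8} must be used), so q = 8.
The 2 variables h and p are confined to {2, 7}, which locks those values in; drop them from f, g.
Determined: d=6, e=3, q=8. The other variables each still have more than one consistent value. That makes 3.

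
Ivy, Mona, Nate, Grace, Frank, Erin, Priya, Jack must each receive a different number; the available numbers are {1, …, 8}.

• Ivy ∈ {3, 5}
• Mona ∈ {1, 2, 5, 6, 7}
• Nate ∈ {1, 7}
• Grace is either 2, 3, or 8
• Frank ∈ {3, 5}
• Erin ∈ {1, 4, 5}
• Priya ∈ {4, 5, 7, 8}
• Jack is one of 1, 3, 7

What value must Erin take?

4

The 8 variables together cover exactly {1, 2, 3, 4, 5, 6, 7, 8} — 8 values for 8 variables — and 6 appears only in Mona's list, so Mona = 6.
Among the 7 still-open variables, 2 fits only Grace (and all 7 values in {1, 2, 3, 4, 5, 7, 8} must be used), so Grace = 2.
The 6 still-open variables draw from only 6 values {1, 3, 4, 5, 7, 8}, so each is used; only Priya can be 8, hence Priya = 8.
The 5 still-open variables draw from only 5 values {1, 3, 4, 5, 7}, so each is used; only Erin can be 4, hence Erin = 4.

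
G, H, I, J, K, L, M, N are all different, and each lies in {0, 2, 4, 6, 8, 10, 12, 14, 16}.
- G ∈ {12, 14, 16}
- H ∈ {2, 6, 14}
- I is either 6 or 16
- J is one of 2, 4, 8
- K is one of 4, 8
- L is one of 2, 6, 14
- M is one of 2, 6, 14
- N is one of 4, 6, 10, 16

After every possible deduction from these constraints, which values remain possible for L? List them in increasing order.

The 8 variables draw from only 8 values {2, 4, 6, 8, 10, 12, 14, 16}, so each is used; only N can be 10, hence N = 10.
The 7 still-open variables draw from only 7 values {2, 4, 6, 8, 12, 14, 16}, so each is used; only G can be 12, hence G = 12.
The 6 still-open variables draw from only 6 values {2, 4, 6, 8, 14, 16}, so each is used; only I can be 16, hence I = 16.
H, L, M between them cover only {2, 6, 14} — a naked triple. Remove those values from J.
No further eliminations apply; L can still be any of 2, 6, 14.

2, 6, 14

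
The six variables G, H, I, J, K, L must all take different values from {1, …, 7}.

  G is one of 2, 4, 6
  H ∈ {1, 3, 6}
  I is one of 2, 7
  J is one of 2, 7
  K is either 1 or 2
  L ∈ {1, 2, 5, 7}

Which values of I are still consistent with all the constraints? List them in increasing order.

2, 7

I and J between them cover only {2, 7} — a naked pair. Remove those values from G, K, L.
That leaves K = 1. Remove 1 from H, L.
L's domain is down to {5}, so L = 5.
No further eliminations apply; I can still be any of 2, 7.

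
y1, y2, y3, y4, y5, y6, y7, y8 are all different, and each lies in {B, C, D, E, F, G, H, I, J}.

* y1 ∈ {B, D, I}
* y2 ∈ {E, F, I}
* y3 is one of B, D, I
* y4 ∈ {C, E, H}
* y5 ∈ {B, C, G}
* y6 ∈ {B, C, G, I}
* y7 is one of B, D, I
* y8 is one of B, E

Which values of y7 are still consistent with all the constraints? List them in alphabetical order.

The 8 variables together cover exactly {B, C, D, E, F, G, H, I} — 8 values for 8 variables — and F appears only in y2's list, so y2 = F.
The 7 still-open variables draw from only 7 values {B, C, D, E, G, H, I}, so each is used; only y4 can be H, hence y4 = H.
Among the 6 still-open variables, E fits only y8 (and all 6 values in {B, C, D, E, G, I} must be used), so y8 = E.
The 3 variables y1, y3, y7 are confined to {B, D, I}, which locks those values in; drop them from y5, y6.
No further eliminations apply; y7 can still be any of B, D, I.

B, D, I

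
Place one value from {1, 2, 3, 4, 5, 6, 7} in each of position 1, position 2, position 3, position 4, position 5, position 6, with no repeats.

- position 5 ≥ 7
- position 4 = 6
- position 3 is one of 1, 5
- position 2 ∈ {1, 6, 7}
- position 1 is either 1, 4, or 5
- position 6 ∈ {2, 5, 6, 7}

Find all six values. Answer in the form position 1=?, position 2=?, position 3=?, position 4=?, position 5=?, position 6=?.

position 1=4, position 2=1, position 3=5, position 4=6, position 5=7, position 6=2

position 4 has just one choice, so position 4 = 6. Remove 6 from position 2, position 6.
position 5 must be 7 (only option left). Eliminate 7 elsewhere: position 2, position 6.
position 2's domain is down to {1}, so position 2 = 1. Strike 1 from position 1, position 3.
position 3's domain is down to {5}, so position 3 = 5. Remove 5 from position 1, position 6.
position 6's domain is down to {2}, so position 6 = 2.
position 1's domain is down to {4}, so position 1 = 4.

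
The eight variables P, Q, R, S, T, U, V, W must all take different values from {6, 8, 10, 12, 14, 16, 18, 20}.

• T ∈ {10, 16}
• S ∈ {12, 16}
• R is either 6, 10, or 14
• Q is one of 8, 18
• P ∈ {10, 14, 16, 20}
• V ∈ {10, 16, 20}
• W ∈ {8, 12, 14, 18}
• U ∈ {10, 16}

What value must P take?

The 8 variables draw from only 8 values {6, 8, 10, 12, 14, 16, 18, 20}, so each is used; only R can be 6, hence R = 6.
T and U between them cover only {10, 16} — a naked pair. Remove those values from P, S, V.
S has just one choice, so S = 12. Strike 12 from W.
V's domain is down to {20}, so V = 20. So P can't be 20.
So P = 14.

14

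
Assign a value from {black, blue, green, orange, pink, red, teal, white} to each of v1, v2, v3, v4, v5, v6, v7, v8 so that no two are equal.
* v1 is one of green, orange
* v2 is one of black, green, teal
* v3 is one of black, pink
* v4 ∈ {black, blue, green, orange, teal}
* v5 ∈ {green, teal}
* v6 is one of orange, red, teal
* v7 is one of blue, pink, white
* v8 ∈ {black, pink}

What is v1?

Among the 8 variables, red fits only v6 (and all 8 values in {black, blue, green, orange, pink, red, teal, white} must be used), so v6 = red.
The 7 still-open variables together cover exactly {black, blue, green, orange, pink, teal, white} — 7 values for 7 variables — and white appears only in v7's list, so v7 = white.
The 6 still-open variables draw from only 6 values {black, blue, green, orange, pink, teal}, so each is used; only v4 can be blue, hence v4 = blue.
Among the 5 still-open variables, orange fits only v1 (and all 5 values in {black, green, orange, pink, teal} must be used), so v1 = orange.

orange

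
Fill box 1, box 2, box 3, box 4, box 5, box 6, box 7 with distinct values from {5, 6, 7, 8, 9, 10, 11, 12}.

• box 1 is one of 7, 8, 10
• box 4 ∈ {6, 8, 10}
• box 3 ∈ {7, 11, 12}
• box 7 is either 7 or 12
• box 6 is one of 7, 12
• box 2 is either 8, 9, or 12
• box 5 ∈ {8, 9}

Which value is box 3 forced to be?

11

The 7 variables together cover exactly {6, 7, 8, 9, 10, 11, 12} — 7 values for 7 variables — and 6 appears only in box 4's list, so box 4 = 6.
The 6 still-open variables draw from only 6 values {7, 8, 9, 10, 11, 12}, so each is used; only box 1 can be 10, hence box 1 = 10.
Among the 5 still-open variables, 11 fits only box 3 (and all 5 values in {7, 8, 9, 11, 12} must be used), so box 3 = 11.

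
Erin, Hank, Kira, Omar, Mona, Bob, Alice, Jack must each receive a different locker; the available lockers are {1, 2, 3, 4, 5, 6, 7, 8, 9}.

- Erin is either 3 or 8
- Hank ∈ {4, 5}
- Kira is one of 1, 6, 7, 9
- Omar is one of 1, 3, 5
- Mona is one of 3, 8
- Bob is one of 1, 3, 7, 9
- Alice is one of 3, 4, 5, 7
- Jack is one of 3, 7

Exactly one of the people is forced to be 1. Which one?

Omar

The 8 variables draw from only 8 values {1, 3, 4, 5, 6, 7, 8, 9}, so each is used; only Kira can be 6, hence Kira = 6.
The 7 still-open variables draw from only 7 values {1, 3, 4, 5, 7, 8, 9}, so each is used; only Bob can be 9, hence Bob = 9.
The 6 still-open variables together cover exactly {1, 3, 4, 5, 7, 8} — 6 values for 6 variables — and 1 appears only in Omar's list, so Omar = 1.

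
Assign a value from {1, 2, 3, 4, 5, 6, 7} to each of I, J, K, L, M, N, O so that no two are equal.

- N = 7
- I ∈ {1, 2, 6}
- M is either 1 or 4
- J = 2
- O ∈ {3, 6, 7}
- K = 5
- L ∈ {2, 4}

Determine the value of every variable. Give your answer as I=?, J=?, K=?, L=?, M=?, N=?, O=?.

J must be 2 (only option left). Eliminate 2 elsewhere: I, L.
K's domain is down to {5}, so K = 5.
L must be 4 (only option left). So M can't be 4.
M has just one choice, so M = 1. Remove 1 from I.
N's domain is down to {7}, so N = 7. Strike 7 from O.
I's domain is down to {6}, so I = 6. So O can't be 6.
O's domain is down to {3}, so O = 3.

I=6, J=2, K=5, L=4, M=1, N=7, O=3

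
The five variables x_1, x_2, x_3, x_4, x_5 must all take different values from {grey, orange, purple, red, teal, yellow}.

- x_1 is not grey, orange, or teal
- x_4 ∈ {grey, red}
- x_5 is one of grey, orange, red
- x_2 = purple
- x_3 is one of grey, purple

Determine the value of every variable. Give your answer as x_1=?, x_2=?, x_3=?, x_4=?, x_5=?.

x_1=yellow, x_2=purple, x_3=grey, x_4=red, x_5=orange

x_2 must be purple (only option left). Eliminate purple elsewhere: x_1, x_3.
That leaves x_3 = grey. Strike grey from x_4, x_5.
x_4 must be red (only option left). Remove red from x_1, x_5.
That leaves x_5 = orange.
x_1's domain is down to {yellow}, so x_1 = yellow.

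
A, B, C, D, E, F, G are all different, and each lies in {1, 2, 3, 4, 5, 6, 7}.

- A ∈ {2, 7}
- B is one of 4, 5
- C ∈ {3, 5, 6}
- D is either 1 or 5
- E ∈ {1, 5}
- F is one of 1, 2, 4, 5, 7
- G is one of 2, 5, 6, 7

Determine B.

The 7 variables draw from only 7 values {1, 2, 3, 4, 5, 6, 7}, so each is used; only C can be 3, hence C = 3.
The 6 still-open variables together cover exactly {1, 2, 4, 5, 6, 7} — 6 values for 6 variables — and 6 appears only in G's list, so G = 6.
D and E share exactly the 2 values {1, 5}; by pigeonhole those values go to them, so strike 1, 5 from B, F.
So B = 4.

4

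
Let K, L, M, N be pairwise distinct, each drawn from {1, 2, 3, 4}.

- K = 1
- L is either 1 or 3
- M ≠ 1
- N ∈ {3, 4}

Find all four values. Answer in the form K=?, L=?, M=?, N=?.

K must be 1 (only option left). Eliminate 1 elsewhere: L.
That leaves L = 3. Eliminate 3 elsewhere: M, N.
N's domain is down to {4}, so N = 4. So M can't be 4.
M's domain is down to {2}, so M = 2.

K=1, L=3, M=2, N=4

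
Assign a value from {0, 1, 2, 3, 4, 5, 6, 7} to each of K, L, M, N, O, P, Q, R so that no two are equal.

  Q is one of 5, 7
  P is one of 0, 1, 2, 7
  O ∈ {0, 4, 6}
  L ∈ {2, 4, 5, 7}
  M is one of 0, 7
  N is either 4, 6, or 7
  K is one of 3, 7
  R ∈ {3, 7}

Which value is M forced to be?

0

Among the 8 variables, 1 fits only P (and all 8 values in {0, 1, 2, 3, 4, 5, 6, 7} must be used), so P = 1.
The 7 still-open variables together cover exactly {0, 2, 3, 4, 5, 6, 7} — 7 values for 7 variables — and 2 appears only in L's list, so L = 2.
The 6 still-open variables draw from only 6 values {0, 3, 4, 5, 6, 7}, so each is used; only Q can be 5, hence Q = 5.
K and R between them cover only {3, 7} — a naked pair. Remove those values from M, N.
So M = 0.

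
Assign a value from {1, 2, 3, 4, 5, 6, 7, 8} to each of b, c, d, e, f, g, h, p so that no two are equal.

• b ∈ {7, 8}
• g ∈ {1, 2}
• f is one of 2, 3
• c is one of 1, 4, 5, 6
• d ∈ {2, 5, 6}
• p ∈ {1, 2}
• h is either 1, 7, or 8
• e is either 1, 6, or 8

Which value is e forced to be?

The 8 variables together cover exactly {1, 2, 3, 4, 5, 6, 7, 8} — 8 values for 8 variables — and 3 appears only in f's list, so f = 3.
Among the 7 still-open variables, 4 fits only c (and all 7 values in {1, 2, 4, 5, 6, 7, 8} must be used), so c = 4.
The 6 still-open variables draw from only 6 values {1, 2, 5, 6, 7, 8}, so each is used; only d can be 5, hence d = 5.
The 5 still-open variables draw from only 5 values {1, 2, 6, 7, 8}, so each is used; only e can be 6, hence e = 6.

6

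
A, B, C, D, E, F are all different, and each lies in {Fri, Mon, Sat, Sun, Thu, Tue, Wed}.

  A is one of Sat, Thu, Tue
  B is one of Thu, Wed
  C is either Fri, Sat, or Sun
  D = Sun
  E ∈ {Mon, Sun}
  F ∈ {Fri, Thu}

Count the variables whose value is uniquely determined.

2

D's domain is down to {Sun}, so D = Sun. Eliminate Sun elsewhere: C, E.
E's domain is down to {Mon}, so E = Mon.
Determined: D=Sun, E=Mon. The other variables each still have more than one consistent value. That makes 2.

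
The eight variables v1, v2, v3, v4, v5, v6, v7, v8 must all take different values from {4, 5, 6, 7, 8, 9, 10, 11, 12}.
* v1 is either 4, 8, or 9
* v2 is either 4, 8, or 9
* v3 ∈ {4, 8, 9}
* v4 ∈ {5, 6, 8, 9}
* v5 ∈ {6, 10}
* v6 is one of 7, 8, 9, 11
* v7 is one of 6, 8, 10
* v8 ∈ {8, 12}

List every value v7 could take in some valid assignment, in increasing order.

The 3 variables v1, v2, v3 are confined to {4, 8, 9}, which locks those values in; drop them from v4, v6, v7, v8.
v8 must be 12 (only option left).
v5 and v7 share exactly the 2 values {6, 10}; by pigeonhole those values go to them, so strike 6, 10 from v4.
v4's domain is down to {5}, so v4 = 5.
No further eliminations apply; v7 can still be any of 6, 10.

6, 10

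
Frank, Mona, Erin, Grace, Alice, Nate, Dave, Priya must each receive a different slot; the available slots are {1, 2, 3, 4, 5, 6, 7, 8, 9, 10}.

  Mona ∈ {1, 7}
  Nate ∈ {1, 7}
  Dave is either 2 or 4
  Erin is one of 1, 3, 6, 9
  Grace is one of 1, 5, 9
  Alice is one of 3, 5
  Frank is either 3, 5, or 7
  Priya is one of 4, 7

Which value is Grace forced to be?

The 8 variables draw from only 8 values {1, 2, 3, 4, 5, 6, 7, 9}, so each is used; only Dave can be 2, hence Dave = 2.
The 7 still-open variables together cover exactly {1, 3, 4, 5, 6, 7, 9} — 7 values for 7 variables — and 4 appears only in Priya's list, so Priya = 4.
The 6 still-open variables draw from only 6 values {1, 3, 5, 6, 7, 9}, so each is used; only Erin can be 6, hence Erin = 6.
The 5 still-open variables draw from only 5 values {1, 3, 5, 7, 9}, so each is used; only Grace can be 9, hence Grace = 9.

9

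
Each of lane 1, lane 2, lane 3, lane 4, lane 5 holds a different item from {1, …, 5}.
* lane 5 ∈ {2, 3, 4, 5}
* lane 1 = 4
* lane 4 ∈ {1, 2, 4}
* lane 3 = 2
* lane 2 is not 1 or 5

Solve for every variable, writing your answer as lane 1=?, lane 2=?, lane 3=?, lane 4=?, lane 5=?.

lane 1=4, lane 2=3, lane 3=2, lane 4=1, lane 5=5

lane 1 has just one choice, so lane 1 = 4. Strike 4 from lane 2, lane 4, lane 5.
lane 3 must be 2 (only option left). Eliminate 2 elsewhere: lane 2, lane 4, lane 5.
lane 4 must be 1 (only option left).
lane 2's domain is down to {3}, so lane 2 = 3. So lane 5 can't be 3.
That leaves lane 5 = 5.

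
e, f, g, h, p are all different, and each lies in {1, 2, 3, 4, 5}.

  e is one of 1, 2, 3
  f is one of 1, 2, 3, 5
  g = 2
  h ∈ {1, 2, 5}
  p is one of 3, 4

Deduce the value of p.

4

g's domain is down to {2}, so g = 2. Remove 2 from e, f, h.
Among the 4 still-open variables, 4 fits only p (and all 4 values in {1, 3, 4, 5} must be used), so p = 4.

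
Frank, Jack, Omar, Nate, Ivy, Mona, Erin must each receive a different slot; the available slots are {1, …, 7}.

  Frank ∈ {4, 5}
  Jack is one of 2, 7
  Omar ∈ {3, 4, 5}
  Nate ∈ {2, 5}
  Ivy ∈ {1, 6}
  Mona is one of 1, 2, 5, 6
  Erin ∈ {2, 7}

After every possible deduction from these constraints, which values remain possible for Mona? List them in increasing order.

Among the 7 variables, 3 fits only Omar (and all 7 values in {1, 2, 3, 4, 5, 6, 7} must be used), so Omar = 3.
Among the 6 still-open variables, 4 fits only Frank (and all 6 values in {1, 2, 4, 5, 6, 7} must be used), so Frank = 4.
The 2 variables Jack and Erin are confined to {2, 7}, which locks those values in; drop them from Nate, Mona.
That leaves Nate = 5. So Mona can't be 5.
No further eliminations apply; Mona can still be any of 1, 6.

1, 6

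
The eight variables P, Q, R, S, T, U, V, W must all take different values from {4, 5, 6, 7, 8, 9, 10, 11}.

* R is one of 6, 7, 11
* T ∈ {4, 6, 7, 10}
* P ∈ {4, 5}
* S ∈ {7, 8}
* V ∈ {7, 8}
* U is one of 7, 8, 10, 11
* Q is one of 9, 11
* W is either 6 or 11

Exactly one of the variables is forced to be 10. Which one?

U

The 8 variables together cover exactly {4, 5, 6, 7, 8, 9, 10, 11} — 8 values for 8 variables — and 5 appears only in P's list, so P = 5.
The 7 still-open variables together cover exactly {4, 6, 7, 8, 9, 10, 11} — 7 values for 7 variables — and 4 appears only in T's list, so T = 4.
The 6 still-open variables together cover exactly {6, 7, 8, 9, 10, 11} — 6 values for 6 variables — and 9 appears only in Q's list, so Q = 9.
The 5 still-open variables together cover exactly {6, 7, 8, 10, 11} — 5 values for 5 variables — and 10 appears only in U's list, so U = 10.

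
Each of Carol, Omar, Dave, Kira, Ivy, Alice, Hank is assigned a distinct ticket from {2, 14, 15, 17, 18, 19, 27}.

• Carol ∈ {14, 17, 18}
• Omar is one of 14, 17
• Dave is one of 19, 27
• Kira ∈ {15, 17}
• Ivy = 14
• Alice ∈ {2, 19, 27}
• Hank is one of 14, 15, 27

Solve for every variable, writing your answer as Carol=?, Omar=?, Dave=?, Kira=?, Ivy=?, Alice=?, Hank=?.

Carol=18, Omar=17, Dave=19, Kira=15, Ivy=14, Alice=2, Hank=27

Ivy's domain is down to {14}, so Ivy = 14. Strike 14 from Carol, Omar, Hank.
Omar's domain is down to {17}, so Omar = 17. Remove 17 from Carol, Kira.
Kira must be 15 (only option left). So Hank can't be 15.
That leaves Hank = 27. Eliminate 27 elsewhere: Dave, Alice.
That leaves Carol = 18.
Dave has just one choice, so Dave = 19. Strike 19 from Alice.
Alice must be 2 (only option left).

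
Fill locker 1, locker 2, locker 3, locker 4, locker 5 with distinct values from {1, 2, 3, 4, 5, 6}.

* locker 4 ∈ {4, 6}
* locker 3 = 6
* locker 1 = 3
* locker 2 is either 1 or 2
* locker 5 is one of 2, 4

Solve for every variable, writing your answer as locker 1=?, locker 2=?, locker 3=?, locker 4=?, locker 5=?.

locker 1's domain is down to {3}, so locker 1 = 3.
locker 3 has just one choice, so locker 3 = 6. Eliminate 6 elsewhere: locker 4.
locker 4's domain is down to {4}, so locker 4 = 4. Remove 4 from locker 5.
locker 5 has just one choice, so locker 5 = 2. Strike 2 from locker 2.
That leaves locker 2 = 1.

locker 1=3, locker 2=1, locker 3=6, locker 4=4, locker 5=2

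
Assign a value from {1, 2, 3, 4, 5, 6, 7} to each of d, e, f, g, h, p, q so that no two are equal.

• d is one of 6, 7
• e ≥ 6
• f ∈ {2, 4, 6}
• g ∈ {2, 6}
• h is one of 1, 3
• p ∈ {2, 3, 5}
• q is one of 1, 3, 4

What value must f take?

Among the 7 variables, 5 fits only p (and all 7 values in {1, 2, 3, 4, 5, 6, 7} must be used), so p = 5.
d and e share exactly the 2 values {6, 7}; by pigeonhole those values go to them, so strike 6, 7 from f, g.
g's domain is down to {2}, so g = 2. Remove 2 from f.
So f = 4.

4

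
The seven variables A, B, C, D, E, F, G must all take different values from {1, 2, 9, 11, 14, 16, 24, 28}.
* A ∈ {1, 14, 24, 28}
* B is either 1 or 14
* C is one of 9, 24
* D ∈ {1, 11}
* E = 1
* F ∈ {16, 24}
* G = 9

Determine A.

E's domain is down to {1}, so E = 1. Remove 1 from A, B, D.
G must be 9 (only option left). So C can't be 9.
B has just one choice, so B = 14. Remove 14 from A.
C's domain is down to {24}, so C = 24. Remove 24 from A, F.
So A = 28.

28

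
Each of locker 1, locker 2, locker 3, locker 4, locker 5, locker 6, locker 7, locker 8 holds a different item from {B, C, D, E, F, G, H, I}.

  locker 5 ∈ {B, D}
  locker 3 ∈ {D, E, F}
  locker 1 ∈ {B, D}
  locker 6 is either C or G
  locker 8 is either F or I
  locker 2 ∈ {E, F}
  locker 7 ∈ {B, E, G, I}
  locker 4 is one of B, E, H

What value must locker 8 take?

I

The 8 variables together cover exactly {B, C, D, E, F, G, H, I} — 8 values for 8 variables — and C appears only in locker 6's list, so locker 6 = C.
Among the 7 still-open variables, G fits only locker 7 (and all 7 values in {B, D, E, F, G, H, I} must be used), so locker 7 = G.
Among the 6 still-open variables, H fits only locker 4 (and all 6 values in {B, D, E, F, H, I} must be used), so locker 4 = H.
The 5 still-open variables draw from only 5 values {B, D, E, F, I}, so each is used; only locker 8 can be I, hence locker 8 = I.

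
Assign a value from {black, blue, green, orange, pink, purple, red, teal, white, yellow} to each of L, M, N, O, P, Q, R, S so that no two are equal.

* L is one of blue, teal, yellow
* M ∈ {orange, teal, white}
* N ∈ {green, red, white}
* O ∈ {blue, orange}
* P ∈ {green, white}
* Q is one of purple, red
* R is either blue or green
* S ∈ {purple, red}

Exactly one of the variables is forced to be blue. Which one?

The 8 variables draw from only 8 values {blue, green, orange, purple, red, teal, white, yellow}, so each is used; only L can be yellow, hence L = yellow.
The 7 still-open variables draw from only 7 values {blue, green, orange, purple, red, teal, white}, so each is used; only M can be teal, hence M = teal.
The 6 still-open variables draw from only 6 values {blue, green, orange, purple, red, white}, so each is used; only O can be orange, hence O = orange.
Among the 5 still-open variables, blue fits only R (and all 5 values in {blue, green, purple, red, white} must be used), so R = blue.

R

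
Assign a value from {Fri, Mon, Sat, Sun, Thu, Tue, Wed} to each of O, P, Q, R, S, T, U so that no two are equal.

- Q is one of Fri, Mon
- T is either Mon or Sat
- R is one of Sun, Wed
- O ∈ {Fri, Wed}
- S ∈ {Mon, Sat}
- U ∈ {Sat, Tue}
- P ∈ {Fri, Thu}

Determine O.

The 7 variables together cover exactly {Fri, Mon, Sat, Sun, Thu, Tue, Wed} — 7 values for 7 variables — and Sun appears only in R's list, so R = Sun.
Among the 6 still-open variables, Thu fits only P (and all 6 values in {Fri, Mon, Sat, Thu, Tue, Wed} must be used), so P = Thu.
Among the 5 still-open variables, Tue fits only U (and all 5 values in {Fri, Mon, Sat, Tue, Wed} must be used), so U = Tue.
The 4 still-open variables draw from only 4 values {Fri, Mon, Sat, Wed}, so each is used; only O can be Wed, hence O = Wed.

Wed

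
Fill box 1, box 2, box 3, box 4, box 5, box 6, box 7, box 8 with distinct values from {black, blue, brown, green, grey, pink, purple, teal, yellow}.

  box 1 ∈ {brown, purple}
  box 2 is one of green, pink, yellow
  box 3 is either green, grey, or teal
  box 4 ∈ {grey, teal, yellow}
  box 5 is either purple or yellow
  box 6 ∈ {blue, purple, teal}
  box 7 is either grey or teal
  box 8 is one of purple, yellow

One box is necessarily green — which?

The 8 variables together cover exactly {blue, brown, green, grey, pink, purple, teal, yellow} — 8 values for 8 variables — and blue appears only in box 6's list, so box 6 = blue.
The 7 still-open variables together cover exactly {brown, green, grey, pink, purple, teal, yellow} — 7 values for 7 variables — and brown appears only in box 1's list, so box 1 = brown.
The 6 still-open variables draw from only 6 values {green, grey, pink, purple, teal, yellow}, so each is used; only box 2 can be pink, hence box 2 = pink.
Among the 5 still-open variables, green fits only box 3 (and all 5 values in {green, grey, purple, teal, yellow} must be used), so box 3 = green.

box 3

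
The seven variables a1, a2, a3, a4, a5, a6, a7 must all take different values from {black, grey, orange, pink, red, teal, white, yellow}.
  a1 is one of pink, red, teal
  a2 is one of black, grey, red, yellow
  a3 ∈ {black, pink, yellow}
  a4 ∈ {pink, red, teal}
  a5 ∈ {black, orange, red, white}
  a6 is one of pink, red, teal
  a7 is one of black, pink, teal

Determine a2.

a1, a4, a6 between them cover only {pink, red, teal} — a naked triple. Remove those values from a2, a3, a5, a7.
a7 must be black (only option left). Strike black from a2, a3, a5.
That leaves a3 = yellow. Eliminate yellow elsewhere: a2.
So a2 = grey.

grey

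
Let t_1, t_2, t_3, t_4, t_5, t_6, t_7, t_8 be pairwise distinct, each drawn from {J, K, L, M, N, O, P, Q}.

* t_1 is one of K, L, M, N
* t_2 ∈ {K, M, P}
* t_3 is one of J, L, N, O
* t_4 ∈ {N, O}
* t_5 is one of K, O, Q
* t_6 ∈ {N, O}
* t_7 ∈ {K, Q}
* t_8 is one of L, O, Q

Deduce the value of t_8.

The 8 variables together cover exactly {J, K, L, M, N, O, P, Q} — 8 values for 8 variables — and J appears only in t_3's list, so t_3 = J.
The 7 still-open variables together cover exactly {K, L, M, N, O, P, Q} — 7 values for 7 variables — and P appears only in t_2's list, so t_2 = P.
The 6 still-open variables draw from only 6 values {K, L, M, N, O, Q}, so each is used; only t_1 can be M, hence t_1 = M.
The 5 still-open variables draw from only 5 values {K, L, N, O, Q}, so each is used; only t_8 can be L, hence t_8 = L.

L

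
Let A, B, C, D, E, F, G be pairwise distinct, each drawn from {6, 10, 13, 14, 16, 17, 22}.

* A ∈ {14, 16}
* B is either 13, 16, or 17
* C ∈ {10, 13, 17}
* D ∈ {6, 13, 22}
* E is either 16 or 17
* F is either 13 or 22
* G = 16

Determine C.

10

G's domain is down to {16}, so G = 16. So A, B, E can't be 16.
A's domain is down to {14}, so A = 14.
E must be 17 (only option left). Eliminate 17 elsewhere: B, C.
B's domain is down to {13}, so B = 13. Eliminate 13 elsewhere: C, D, F.
So C = 10.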